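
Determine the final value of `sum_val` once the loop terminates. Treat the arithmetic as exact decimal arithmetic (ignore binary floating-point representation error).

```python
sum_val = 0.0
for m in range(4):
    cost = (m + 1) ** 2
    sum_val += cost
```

Let's trace through this code step by step.

Initialize: sum_val = 0.0
Entering loop: for m in range(4):
After iteration 1: m = 0, sum_val = 1.0, cost = 1
After iteration 2: m = 1, sum_val = 5.0, cost = 4
After iteration 3: m = 2, sum_val = 14.0, cost = 9
After iteration 4: m = 3, sum_val = 30.0, cost = 16
Loop ends.

Final answer: 30.0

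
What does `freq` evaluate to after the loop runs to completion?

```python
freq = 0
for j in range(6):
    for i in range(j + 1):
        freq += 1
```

Let's trace through this code step by step.

Initialize: freq = 0
Entering loop: for j in range(6):
After iteration 1: j = 0, freq = 1, i = 0
After iteration 2: j = 1, freq = 3, i = 1
After iteration 3: j = 2, freq = 6, i = 2
After iteration 4: j = 3, freq = 10, i = 3
After iteration 5: j = 4, freq = 15, i = 4
After iteration 6: j = 5, freq = 21, i = 5
Loop ends.

Final answer: 21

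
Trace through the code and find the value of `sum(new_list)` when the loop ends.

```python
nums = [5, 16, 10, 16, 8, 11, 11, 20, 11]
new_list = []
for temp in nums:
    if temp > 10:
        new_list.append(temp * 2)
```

Let's trace through this code step by step.

Initialize: nums = [5, 16, 10, 16, 8, 11, 11, 20, 11]
Initialize: new_list = []
Entering loop: for temp in nums:
After iteration 1: temp = 5, new_list = []
After iteration 2: temp = 16, new_list = [32]
After iteration 3: temp = 10, new_list = [32]
After iteration 4: temp = 16, new_list = [32, 32]
After iteration 5: temp = 8, new_list = [32, 32]
After iteration 6: temp = 11, new_list = [32, 32, 22]
After iteration 7: temp = 11, new_list = [32, 32, 22, 22]
After iteration 8: temp = 20, new_list = [32, 32, 22, 22, 40]
After iteration 9: temp = 11, new_list = [32, 32, 22, 22, 40, 22]
Loop ends.
sum(new_list) = 170

Final answer: 170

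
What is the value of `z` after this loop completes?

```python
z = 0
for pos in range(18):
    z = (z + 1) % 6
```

Let's trace through this code step by step.

Initialize: z = 0
Entering loop: for pos in range(18):
After iteration 1: pos = 0, z = 1
After iteration 2: pos = 1, z = 2
After iteration 3: pos = 2, z = 3
After iteration 4: pos = 3, z = 4
After iteration 5: pos = 4, z = 5
After iteration 6: pos = 5, z = 0
After iteration 7: pos = 6, z = 1
After iteration 8: pos = 7, z = 2
After iteration 9: pos = 8, z = 3
After iteration 10: pos = 9, z = 4
After iteration 11: pos = 10, z = 5
After iteration 12: pos = 11, z = 0
After iteration 13: pos = 12, z = 1
After iteration 14: pos = 13, z = 2
After iteration 15: pos = 14, z = 3
After iteration 16: pos = 15, z = 4
After iteration 17: pos = 16, z = 5
After iteration 18: pos = 17, z = 0
Loop ends.

Final answer: 0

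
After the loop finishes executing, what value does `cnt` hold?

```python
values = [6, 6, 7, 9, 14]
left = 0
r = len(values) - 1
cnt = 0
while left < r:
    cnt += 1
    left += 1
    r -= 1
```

Let's trace through this code step by step.

Initialize: values = [6, 6, 7, 9, 14]
Initialize: left = 0
Initialize: r = 4
Initialize: cnt = 0
Entering loop: while left < r:
After iteration 1: left = 1, r = 3, cnt = 1
After iteration 2: left = 2, r = 2, cnt = 2
Loop ends.

Final answer: 2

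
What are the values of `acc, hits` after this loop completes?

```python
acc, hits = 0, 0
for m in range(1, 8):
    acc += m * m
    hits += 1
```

Let's trace through this code step by step.

Initialize: acc = 0
Initialize: hits = 0
Entering loop: for m in range(1, 8):
After iteration 1: m = 1, acc = 1, hits = 1
After iteration 2: m = 2, acc = 5, hits = 2
After iteration 3: m = 3, acc = 14, hits = 3
After iteration 4: m = 4, acc = 30, hits = 4
After iteration 5: m = 5, acc = 55, hits = 5
After iteration 6: m = 6, acc = 91, hits = 6
After iteration 7: m = 7, acc = 140, hits = 7
Loop ends.

Final answer: 140, 7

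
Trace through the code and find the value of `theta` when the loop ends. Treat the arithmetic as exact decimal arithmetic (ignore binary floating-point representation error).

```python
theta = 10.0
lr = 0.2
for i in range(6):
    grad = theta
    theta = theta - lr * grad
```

Let's trace through this code step by step.

Initialize: theta = 10.0
Initialize: lr = 0.2
Entering loop: for i in range(6):
After iteration 1: i = 0, theta = 8.0, grad = 10.0
After iteration 2: i = 1, theta = 6.4, grad = 8.0
After iteration 3: i = 2, theta = 5.12, grad = 6.4
After iteration 4: i = 3, theta = 4.096, grad = 5.12
After iteration 5: i = 4, theta = 3.2768, grad = 4.096
After iteration 6: i = 5, theta = 2.62144, grad = 3.2768
Loop ends.

Final answer: 2.62144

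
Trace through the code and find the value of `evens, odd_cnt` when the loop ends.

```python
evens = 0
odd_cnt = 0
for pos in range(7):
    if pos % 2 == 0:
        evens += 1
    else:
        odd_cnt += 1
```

Let's trace through this code step by step.

Initialize: evens = 0
Initialize: odd_cnt = 0
Entering loop: for pos in range(7):
After iteration 1: pos = 0, evens = 1, odd_cnt = 0
After iteration 2: pos = 1, evens = 1, odd_cnt = 1
After iteration 3: pos = 2, evens = 2, odd_cnt = 1
After iteration 4: pos = 3, evens = 2, odd_cnt = 2
After iteration 5: pos = 4, evens = 3, odd_cnt = 2
After iteration 6: pos = 5, evens = 3, odd_cnt = 3
After iteration 7: pos = 6, evens = 4, odd_cnt = 3
Loop ends.

Final answer: 4, 3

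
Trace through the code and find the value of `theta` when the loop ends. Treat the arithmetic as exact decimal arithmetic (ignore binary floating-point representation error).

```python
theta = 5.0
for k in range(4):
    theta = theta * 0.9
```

Let's trace through this code step by step.

Initialize: theta = 5.0
Entering loop: for k in range(4):
After iteration 1: k = 0, theta = 4.5
After iteration 2: k = 1, theta = 4.05
After iteration 3: k = 2, theta = 3.645
After iteration 4: k = 3, theta = 3.2805
Loop ends.

Final answer: 3.2805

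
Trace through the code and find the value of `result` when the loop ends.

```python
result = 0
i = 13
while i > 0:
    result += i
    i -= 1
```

Let's trace through this code step by step.

Initialize: result = 0
Initialize: i = 13
Entering loop: while i > 0:
After iteration 1: result = 13, i = 12
After iteration 2: result = 25, i = 11
After iteration 3: result = 36, i = 10
After iteration 4: result = 46, i = 9
After iteration 5: result = 55, i = 8
After iteration 6: result = 63, i = 7
After iteration 7: result = 70, i = 6
After iteration 8: result = 76, i = 5
After iteration 9: result = 81, i = 4
After iteration 10: result = 85, i = 3
After iteration 11: result = 88, i = 2
After iteration 12: result = 90, i = 1
After iteration 13: result = 91, i = 0
Loop ends.

Final answer: 91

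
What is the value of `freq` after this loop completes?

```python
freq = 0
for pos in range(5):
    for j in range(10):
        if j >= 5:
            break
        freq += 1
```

Let's trace through this code step by step.

Initialize: freq = 0
Entering loop: for pos in range(5):
After iteration 1: pos = 0, freq = 5
After iteration 2: pos = 1, freq = 10
After iteration 3: pos = 2, freq = 15
After iteration 4: pos = 3, freq = 20
After iteration 5: pos = 4, freq = 25
Loop ends.

Final answer: 25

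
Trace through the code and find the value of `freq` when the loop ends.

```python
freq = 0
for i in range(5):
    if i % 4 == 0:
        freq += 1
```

Let's trace through this code step by step.

Initialize: freq = 0
Entering loop: for i in range(5):
After iteration 1: i = 0, freq = 1
After iteration 2: i = 1, freq = 1
After iteration 3: i = 2, freq = 1
After iteration 4: i = 3, freq = 1
After iteration 5: i = 4, freq = 2
Loop ends.

Final answer: 2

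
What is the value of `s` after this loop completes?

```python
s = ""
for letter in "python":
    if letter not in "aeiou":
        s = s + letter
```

Let's trace through this code step by step.

Initialize: s = ''
Entering loop: for letter in "python":
After iteration 1: letter = 'p', s = 'p'
After iteration 2: letter = 'y', s = 'py'
After iteration 3: letter = 't', s = 'pyt'
After iteration 4: letter = 'h', s = 'pyth'
After iteration 5: letter = 'o', s = 'pyth'
After iteration 6: letter = 'n', s = 'pythn'
Loop ends.

Final answer: 'pythn'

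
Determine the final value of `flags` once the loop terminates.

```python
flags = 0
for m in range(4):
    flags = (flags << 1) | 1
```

Let's trace through this code step by step.

Initialize: flags = 0
Entering loop: for m in range(4):
After iteration 1: m = 0, flags = 1
After iteration 2: m = 1, flags = 3
After iteration 3: m = 2, flags = 7
After iteration 4: m = 3, flags = 15
Loop ends.

Final answer: 15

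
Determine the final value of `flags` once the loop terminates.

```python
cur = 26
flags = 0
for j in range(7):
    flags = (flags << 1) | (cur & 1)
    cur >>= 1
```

Let's trace through this code step by step.

Initialize: cur = 26
Initialize: flags = 0
Entering loop: for j in range(7):
After iteration 1: j = 0, cur = 13, flags = 0
After iteration 2: j = 1, cur = 6, flags = 1
After iteration 3: j = 2, cur = 3, flags = 2
After iteration 4: j = 3, cur = 1, flags = 5
After iteration 5: j = 4, cur = 0, flags = 11
After iteration 6: j = 5, cur = 0, flags = 22
After iteration 7: j = 6, cur = 0, flags = 44
Loop ends.

Final answer: 44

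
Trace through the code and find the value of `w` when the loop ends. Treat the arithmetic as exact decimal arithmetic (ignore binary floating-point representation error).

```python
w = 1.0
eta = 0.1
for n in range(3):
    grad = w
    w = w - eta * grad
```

Let's trace through this code step by step.

Initialize: w = 1.0
Initialize: eta = 0.1
Entering loop: for n in range(3):
After iteration 1: n = 0, w = 0.9, grad = 1.0
After iteration 2: n = 1, w = 0.81, grad = 0.9
After iteration 3: n = 2, w = 0.729, grad = 0.81
Loop ends.

Final answer: 0.729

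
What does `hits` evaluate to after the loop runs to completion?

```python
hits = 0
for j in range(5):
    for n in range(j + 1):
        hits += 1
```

Let's trace through this code step by step.

Initialize: hits = 0
Entering loop: for j in range(5):
After iteration 1: j = 0, hits = 1, n = 0
After iteration 2: j = 1, hits = 3, n = 1
After iteration 3: j = 2, hits = 6, n = 2
After iteration 4: j = 3, hits = 10, n = 3
After iteration 5: j = 4, hits = 15, n = 4
Loop ends.

Final answer: 15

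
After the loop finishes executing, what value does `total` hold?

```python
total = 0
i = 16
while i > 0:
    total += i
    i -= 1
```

Let's trace through this code step by step.

Initialize: total = 0
Initialize: i = 16
Entering loop: while i > 0:
After iteration 1: total = 16, i = 15
After iteration 2: total = 31, i = 14
After iteration 3: total = 45, i = 13
After iteration 4: total = 58, i = 12
After iteration 5: total = 70, i = 11
After iteration 6: total = 81, i = 10
After iteration 7: total = 91, i = 9
After iteration 8: total = 100, i = 8
After iteration 9: total = 108, i = 7
After iteration 10: total = 115, i = 6
After iteration 11: total = 121, i = 5
After iteration 12: total = 126, i = 4
After iteration 13: total = 130, i = 3
After iteration 14: total = 133, i = 2
After iteration 15: total = 135, i = 1
After iteration 16: total = 136, i = 0
Loop ends.

Final answer: 136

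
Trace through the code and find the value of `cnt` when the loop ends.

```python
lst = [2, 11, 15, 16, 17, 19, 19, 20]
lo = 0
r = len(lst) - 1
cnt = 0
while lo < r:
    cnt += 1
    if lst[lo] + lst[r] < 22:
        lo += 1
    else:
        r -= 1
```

Let's trace through this code step by step.

Initialize: lst = [2, 11, 15, 16, 17, 19, 19, 20]
Initialize: lo = 0
Initialize: r = 7
Initialize: cnt = 0
Entering loop: while lo < r:
After iteration 1: lo = 0, r = 6, cnt = 1
After iteration 2: lo = 1, r = 6, cnt = 2
After iteration 3: lo = 1, r = 5, cnt = 3
After iteration 4: lo = 1, r = 4, cnt = 4
After iteration 5: lo = 1, r = 3, cnt = 5
After iteration 6: lo = 1, r = 2, cnt = 6
After iteration 7: lo = 1, r = 1, cnt = 7
Loop ends.

Final answer: 7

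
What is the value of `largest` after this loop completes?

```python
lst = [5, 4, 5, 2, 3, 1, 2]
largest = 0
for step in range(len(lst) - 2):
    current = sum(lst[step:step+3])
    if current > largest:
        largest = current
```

Let's trace through this code step by step.

Initialize: lst = [5, 4, 5, 2, 3, 1, 2]
Initialize: largest = 0
Entering loop: for step in range(len(lst) - 2):
After iteration 1: step = 0, largest = 14, current = 14
After iteration 2: step = 1, largest = 14, current = 11
After iteration 3: step = 2, largest = 14, current = 10
After iteration 4: step = 3, largest = 14, current = 6
After iteration 5: step = 4, largest = 14, current = 6
Loop ends.

Final answer: 14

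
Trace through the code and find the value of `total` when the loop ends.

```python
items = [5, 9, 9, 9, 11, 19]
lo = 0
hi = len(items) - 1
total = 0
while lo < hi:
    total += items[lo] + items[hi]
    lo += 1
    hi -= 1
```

Let's trace through this code step by step.

Initialize: items = [5, 9, 9, 9, 11, 19]
Initialize: lo = 0
Initialize: hi = 5
Initialize: total = 0
Entering loop: while lo < hi:
After iteration 1: lo = 1, hi = 4, total = 24
After iteration 2: lo = 2, hi = 3, total = 44
After iteration 3: lo = 3, hi = 2, total = 62
Loop ends.

Final answer: 62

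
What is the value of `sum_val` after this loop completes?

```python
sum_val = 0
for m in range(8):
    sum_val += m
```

Let's trace through this code step by step.

Initialize: sum_val = 0
Entering loop: for m in range(8):
After iteration 1: m = 0, sum_val = 0
After iteration 2: m = 1, sum_val = 1
After iteration 3: m = 2, sum_val = 3
After iteration 4: m = 3, sum_val = 6
After iteration 5: m = 4, sum_val = 10
After iteration 6: m = 5, sum_val = 15
After iteration 7: m = 6, sum_val = 21
After iteration 8: m = 7, sum_val = 28
Loop ends.

Final answer: 28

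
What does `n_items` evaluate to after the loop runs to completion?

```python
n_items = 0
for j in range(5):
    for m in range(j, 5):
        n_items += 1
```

Let's trace through this code step by step.

Initialize: n_items = 0
Entering loop: for j in range(5):
After iteration 1: j = 0, n_items = 5
After iteration 2: j = 1, n_items = 9
After iteration 3: j = 2, n_items = 12
After iteration 4: j = 3, n_items = 14
After iteration 5: j = 4, n_items = 15
Loop ends.

Final answer: 15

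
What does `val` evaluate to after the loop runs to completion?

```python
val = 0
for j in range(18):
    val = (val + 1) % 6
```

Let's trace through this code step by step.

Initialize: val = 0
Entering loop: for j in range(18):
After iteration 1: j = 0, val = 1
After iteration 2: j = 1, val = 2
After iteration 3: j = 2, val = 3
After iteration 4: j = 3, val = 4
After iteration 5: j = 4, val = 5
After iteration 6: j = 5, val = 0
After iteration 7: j = 6, val = 1
After iteration 8: j = 7, val = 2
After iteration 9: j = 8, val = 3
After iteration 10: j = 9, val = 4
After iteration 11: j = 10, val = 5
After iteration 12: j = 11, val = 0
After iteration 13: j = 12, val = 1
After iteration 14: j = 13, val = 2
After iteration 15: j = 14, val = 3
After iteration 16: j = 15, val = 4
After iteration 17: j = 16, val = 5
After iteration 18: j = 17, val = 0
Loop ends.

Final answer: 0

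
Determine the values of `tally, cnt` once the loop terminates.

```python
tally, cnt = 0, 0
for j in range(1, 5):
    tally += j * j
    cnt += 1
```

Let's trace through this code step by step.

Initialize: tally = 0
Initialize: cnt = 0
Entering loop: for j in range(1, 5):
After iteration 1: j = 1, tally = 1, cnt = 1
After iteration 2: j = 2, tally = 5, cnt = 2
After iteration 3: j = 3, tally = 14, cnt = 3
After iteration 4: j = 4, tally = 30, cnt = 4
Loop ends.

Final answer: 30, 4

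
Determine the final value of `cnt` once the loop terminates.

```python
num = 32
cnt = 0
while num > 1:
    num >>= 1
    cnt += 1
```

Let's trace through this code step by step.

Initialize: num = 32
Initialize: cnt = 0
Entering loop: while num > 1:
After iteration 1: num = 16, cnt = 1
After iteration 2: num = 8, cnt = 2
After iteration 3: num = 4, cnt = 3
After iteration 4: num = 2, cnt = 4
After iteration 5: num = 1, cnt = 5
Loop ends.

Final answer: 5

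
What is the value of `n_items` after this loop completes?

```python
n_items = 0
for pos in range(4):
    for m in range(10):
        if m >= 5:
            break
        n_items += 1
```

Let's trace through this code step by step.

Initialize: n_items = 0
Entering loop: for pos in range(4):
After iteration 1: pos = 0, n_items = 5
After iteration 2: pos = 1, n_items = 10
After iteration 3: pos = 2, n_items = 15
After iteration 4: pos = 3, n_items = 20
Loop ends.

Final answer: 20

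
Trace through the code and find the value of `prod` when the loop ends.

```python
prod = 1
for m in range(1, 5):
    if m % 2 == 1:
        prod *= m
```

Let's trace through this code step by step.

Initialize: prod = 1
Entering loop: for m in range(1, 5):
After iteration 1: m = 1, prod = 1
After iteration 2: m = 2, prod = 1
After iteration 3: m = 3, prod = 3
After iteration 4: m = 4, prod = 3
Loop ends.

Final answer: 3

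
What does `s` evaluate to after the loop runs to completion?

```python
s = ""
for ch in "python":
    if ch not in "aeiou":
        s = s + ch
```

Let's trace through this code step by step.

Initialize: s = ''
Entering loop: for ch in "python":
After iteration 1: ch = 'p', s = 'p'
After iteration 2: ch = 'y', s = 'py'
After iteration 3: ch = 't', s = 'pyt'
After iteration 4: ch = 'h', s = 'pyth'
After iteration 5: ch = 'o', s = 'pyth'
After iteration 6: ch = 'n', s = 'pythn'
Loop ends.

Final answer: 'pythn'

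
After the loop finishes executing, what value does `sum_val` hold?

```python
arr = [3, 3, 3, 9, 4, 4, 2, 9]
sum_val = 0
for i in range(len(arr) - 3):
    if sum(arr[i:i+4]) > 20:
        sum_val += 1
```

Let's trace through this code step by step.

Initialize: arr = [3, 3, 3, 9, 4, 4, 2, 9]
Initialize: sum_val = 0
Entering loop: for i in range(len(arr) - 3):
After iteration 1: i = 0, sum_val = 0
After iteration 2: i = 1, sum_val = 0
After iteration 3: i = 2, sum_val = 0
After iteration 4: i = 3, sum_val = 0
After iteration 5: i = 4, sum_val = 0
Loop ends.

Final answer: 0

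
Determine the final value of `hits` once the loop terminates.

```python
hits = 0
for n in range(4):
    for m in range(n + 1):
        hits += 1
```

Let's trace through this code step by step.

Initialize: hits = 0
Entering loop: for n in range(4):
After iteration 1: n = 0, hits = 1, m = 0
After iteration 2: n = 1, hits = 3, m = 1
After iteration 3: n = 2, hits = 6, m = 2
After iteration 4: n = 3, hits = 10, m = 3
Loop ends.

Final answer: 10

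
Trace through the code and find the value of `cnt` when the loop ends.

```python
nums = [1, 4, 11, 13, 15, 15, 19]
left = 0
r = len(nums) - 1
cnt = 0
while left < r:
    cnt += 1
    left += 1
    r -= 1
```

Let's trace through this code step by step.

Initialize: nums = [1, 4, 11, 13, 15, 15, 19]
Initialize: left = 0
Initialize: r = 6
Initialize: cnt = 0
Entering loop: while left < r:
After iteration 1: left = 1, r = 5, cnt = 1
After iteration 2: left = 2, r = 4, cnt = 2
After iteration 3: left = 3, r = 3, cnt = 3
Loop ends.

Final answer: 3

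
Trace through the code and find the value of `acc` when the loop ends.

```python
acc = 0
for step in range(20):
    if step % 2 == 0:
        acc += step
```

Let's trace through this code step by step.

Initialize: acc = 0
Entering loop: for step in range(20):
After iteration 1: step = 0, acc = 0
After iteration 2: step = 1, acc = 0
After iteration 3: step = 2, acc = 2
After iteration 4: step = 3, acc = 2
After iteration 5: step = 4, acc = 6
After iteration 6: step = 5, acc = 6
After iteration 7: step = 6, acc = 12
After iteration 8: step = 7, acc = 12
After iteration 9: step = 8, acc = 20
After iteration 10: step = 9, acc = 20
After iteration 11: step = 10, acc = 30
After iteration 12: step = 11, acc = 30
After iteration 13: step = 12, acc = 42
After iteration 14: step = 13, acc = 42
After iteration 15: step = 14, acc = 56
After iteration 16: step = 15, acc = 56
After iteration 17: step = 16, acc = 72
After iteration 18: step = 17, acc = 72
After iteration 19: step = 18, acc = 90
After iteration 20: step = 19, acc = 90
Loop ends.

Final answer: 90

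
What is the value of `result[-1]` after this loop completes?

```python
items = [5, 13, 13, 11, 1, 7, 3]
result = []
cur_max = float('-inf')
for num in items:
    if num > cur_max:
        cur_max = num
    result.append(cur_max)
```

Let's trace through this code step by step.

Initialize: items = [5, 13, 13, 11, 1, 7, 3]
Initialize: result = []
Initialize: cur_max = -inf
Entering loop: for num in items:
After iteration 1: num = 5, result = [5], cur_max = 5
After iteration 2: num = 13, result = [5, 13], cur_max = 13
After iteration 3: num = 13, result = [5, 13, 13], cur_max = 13
After iteration 4: num = 11, result = [5, 13, 13, 13], cur_max = 13
After iteration 5: num = 1, result = [5, 13, 13, 13, 13], cur_max = 13
After iteration 6: num = 7, result = [5, 13, 13, 13, 13, 13], cur_max = 13
After iteration 7: num = 3, result = [5, 13, 13, 13, 13, 13, 13], cur_max = 13
Loop ends.
result[-1] = 13

Final answer: 13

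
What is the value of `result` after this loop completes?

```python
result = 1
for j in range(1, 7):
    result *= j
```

Let's trace through this code step by step.

Initialize: result = 1
Entering loop: for j in range(1, 7):
After iteration 1: j = 1, result = 1
After iteration 2: j = 2, result = 2
After iteration 3: j = 3, result = 6
After iteration 4: j = 4, result = 24
After iteration 5: j = 5, result = 120
After iteration 6: j = 6, result = 720
Loop ends.

Final answer: 720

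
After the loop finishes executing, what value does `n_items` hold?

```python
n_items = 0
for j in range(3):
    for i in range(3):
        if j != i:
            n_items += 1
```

Let's trace through this code step by step.

Initialize: n_items = 0
Entering loop: for j in range(3):
After iteration 1: j = 0, n_items = 2
After iteration 2: j = 1, n_items = 4
After iteration 3: j = 2, n_items = 6
Loop ends.

Final answer: 6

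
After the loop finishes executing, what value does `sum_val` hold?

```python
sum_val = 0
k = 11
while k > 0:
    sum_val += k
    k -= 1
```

Let's trace through this code step by step.

Initialize: sum_val = 0
Initialize: k = 11
Entering loop: while k > 0:
After iteration 1: sum_val = 11, k = 10
After iteration 2: sum_val = 21, k = 9
After iteration 3: sum_val = 30, k = 8
After iteration 4: sum_val = 38, k = 7
After iteration 5: sum_val = 45, k = 6
After iteration 6: sum_val = 51, k = 5
After iteration 7: sum_val = 56, k = 4
After iteration 8: sum_val = 60, k = 3
After iteration 9: sum_val = 63, k = 2
After iteration 10: sum_val = 65, k = 1
After iteration 11: sum_val = 66, k = 0
Loop ends.

Final answer: 66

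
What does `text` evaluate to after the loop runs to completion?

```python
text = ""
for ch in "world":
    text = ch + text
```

Let's trace through this code step by step.

Initialize: text = ''
Entering loop: for ch in "world":
After iteration 1: ch = 'w', text = 'w'
After iteration 2: ch = 'o', text = 'ow'
After iteration 3: ch = 'r', text = 'row'
After iteration 4: ch = 'l', text = 'lrow'
After iteration 5: ch = 'd', text = 'dlrow'
Loop ends.

Final answer: 'dlrow'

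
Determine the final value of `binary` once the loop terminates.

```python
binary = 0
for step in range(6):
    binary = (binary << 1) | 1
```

Let's trace through this code step by step.

Initialize: binary = 0
Entering loop: for step in range(6):
After iteration 1: step = 0, binary = 1
After iteration 2: step = 1, binary = 3
After iteration 3: step = 2, binary = 7
After iteration 4: step = 3, binary = 15
After iteration 5: step = 4, binary = 31
After iteration 6: step = 5, binary = 63
Loop ends.

Final answer: 63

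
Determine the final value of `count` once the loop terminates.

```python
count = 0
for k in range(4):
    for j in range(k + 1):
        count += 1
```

Let's trace through this code step by step.

Initialize: count = 0
Entering loop: for k in range(4):
After iteration 1: k = 0, count = 1, j = 0
After iteration 2: k = 1, count = 3, j = 1
After iteration 3: k = 2, count = 6, j = 2
After iteration 4: k = 3, count = 10, j = 3
Loop ends.

Final answer: 10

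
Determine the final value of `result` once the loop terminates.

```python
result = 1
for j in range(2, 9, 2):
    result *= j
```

Let's trace through this code step by step.

Initialize: result = 1
Entering loop: for j in range(2, 9, 2):
After iteration 1: j = 2, result = 2
After iteration 2: j = 4, result = 8
After iteration 3: j = 6, result = 48
After iteration 4: j = 8, result = 384
Loop ends.

Final answer: 384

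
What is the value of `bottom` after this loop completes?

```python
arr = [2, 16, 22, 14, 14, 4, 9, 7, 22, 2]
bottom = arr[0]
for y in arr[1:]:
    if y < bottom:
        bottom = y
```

Let's trace through this code step by step.

Initialize: arr = [2, 16, 22, 14, 14, 4, 9, 7, 22, 2]
Initialize: bottom = 2
Entering loop: for y in arr[1:]:
After iteration 1: y = 16, bottom = 2
After iteration 2: y = 22, bottom = 2
After iteration 3: y = 14, bottom = 2
After iteration 4: y = 14, bottom = 2
After iteration 5: y = 4, bottom = 2
After iteration 6: y = 9, bottom = 2
After iteration 7: y = 7, bottom = 2
After iteration 8: y = 22, bottom = 2
After iteration 9: y = 2, bottom = 2
Loop ends.

Final answer: 2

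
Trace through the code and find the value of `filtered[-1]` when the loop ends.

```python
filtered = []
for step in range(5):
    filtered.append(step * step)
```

Let's trace through this code step by step.

Initialize: filtered = []
Entering loop: for step in range(5):
After iteration 1: step = 0, filtered = [0]
After iteration 2: step = 1, filtered = [0, 1]
After iteration 3: step = 2, filtered = [0, 1, 4]
After iteration 4: step = 3, filtered = [0, 1, 4, 9]
After iteration 5: step = 4, filtered = [0, 1, 4, 9, 16]
Loop ends.
filtered[-1] = 16

Final answer: 16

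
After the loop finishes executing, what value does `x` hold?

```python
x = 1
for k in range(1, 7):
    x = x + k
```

Let's trace through this code step by step.

Initialize: x = 1
Entering loop: for k in range(1, 7):
After iteration 1: k = 1, x = 2
After iteration 2: k = 2, x = 4
After iteration 3: k = 3, x = 7
After iteration 4: k = 4, x = 11
After iteration 5: k = 5, x = 16
After iteration 6: k = 6, x = 22
Loop ends.

Final answer: 22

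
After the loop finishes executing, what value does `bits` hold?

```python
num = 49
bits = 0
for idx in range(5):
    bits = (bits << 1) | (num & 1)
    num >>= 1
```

Let's trace through this code step by step.

Initialize: num = 49
Initialize: bits = 0
Entering loop: for idx in range(5):
After iteration 1: idx = 0, num = 24, bits = 1
After iteration 2: idx = 1, num = 12, bits = 2
After iteration 3: idx = 2, num = 6, bits = 4
After iteration 4: idx = 3, num = 3, bits = 8
After iteration 5: idx = 4, num = 1, bits = 17
Loop ends.

Final answer: 17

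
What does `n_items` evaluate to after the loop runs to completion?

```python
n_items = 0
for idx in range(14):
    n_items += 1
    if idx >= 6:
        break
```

Let's trace through this code step by step.

Initialize: n_items = 0
Entering loop: for idx in range(14):
After iteration 1: idx = 0, n_items = 1
After iteration 2: idx = 1, n_items = 2
After iteration 3: idx = 2, n_items = 3
After iteration 4: idx = 3, n_items = 4
After iteration 5: idx = 4, n_items = 5
After iteration 6: idx = 5, n_items = 6
After iteration 7: idx = 6, n_items = 7
Loop ends.

Final answer: 7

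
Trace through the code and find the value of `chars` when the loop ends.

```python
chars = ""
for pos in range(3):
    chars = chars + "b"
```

Let's trace through this code step by step.

Initialize: chars = ''
Entering loop: for pos in range(3):
After iteration 1: pos = 0, chars = 'b'
After iteration 2: pos = 1, chars = 'bb'
After iteration 3: pos = 2, chars = 'bbb'
Loop ends.

Final answer: 'bbb'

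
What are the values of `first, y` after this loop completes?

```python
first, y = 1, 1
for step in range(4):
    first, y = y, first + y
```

Let's trace through this code step by step.

Initialize: first = 1
Initialize: y = 1
Entering loop: for step in range(4):
After iteration 1: step = 0, first = 1, y = 2
After iteration 2: step = 1, first = 2, y = 3
After iteration 3: step = 2, first = 3, y = 5
After iteration 4: step = 3, first = 5, y = 8
Loop ends.

Final answer: 5, 8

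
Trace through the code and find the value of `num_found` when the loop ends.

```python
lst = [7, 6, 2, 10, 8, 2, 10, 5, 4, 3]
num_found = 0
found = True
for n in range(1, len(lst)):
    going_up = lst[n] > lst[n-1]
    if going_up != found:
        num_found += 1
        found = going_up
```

Let's trace through this code step by step.

Initialize: lst = [7, 6, 2, 10, 8, 2, 10, 5, 4, 3]
Initialize: num_found = 0
Initialize: found = True
Entering loop: for n in range(1, len(lst)):
After iteration 1: n = 1, num_found = 1, found = False, going_up = False
After iteration 2: n = 2, num_found = 1, found = False, going_up = False
After iteration 3: n = 3, num_found = 2, found = True, going_up = True
After iteration 4: n = 4, num_found = 3, found = False, going_up = False
After iteration 5: n = 5, num_found = 3, found = False, going_up = False
After iteration 6: n = 6, num_found = 4, found = True, going_up = True
After iteration 7: n = 7, num_found = 5, found = False, going_up = False
After iteration 8: n = 8, num_found = 5, found = False, going_up = False
After iteration 9: n = 9, num_found = 5, found = False, going_up = False
Loop ends.

Final answer: 5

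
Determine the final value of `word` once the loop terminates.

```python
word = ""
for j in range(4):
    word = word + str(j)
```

Let's trace through this code step by step.

Initialize: word = ''
Entering loop: for j in range(4):
After iteration 1: j = 0, word = '0'
After iteration 2: j = 1, word = '01'
After iteration 3: j = 2, word = '012'
After iteration 4: j = 3, word = '0123'
Loop ends.

Final answer: '0123'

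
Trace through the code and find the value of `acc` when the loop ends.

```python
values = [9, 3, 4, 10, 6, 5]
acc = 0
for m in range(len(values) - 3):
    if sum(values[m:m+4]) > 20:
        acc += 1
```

Let's trace through this code step by step.

Initialize: values = [9, 3, 4, 10, 6, 5]
Initialize: acc = 0
Entering loop: for m in range(len(values) - 3):
After iteration 1: m = 0, acc = 1
After iteration 2: m = 1, acc = 2
After iteration 3: m = 2, acc = 3
Loop ends.

Final answer: 3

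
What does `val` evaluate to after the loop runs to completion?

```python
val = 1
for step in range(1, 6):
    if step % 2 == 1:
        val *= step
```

Let's trace through this code step by step.

Initialize: val = 1
Entering loop: for step in range(1, 6):
After iteration 1: step = 1, val = 1
After iteration 2: step = 2, val = 1
After iteration 3: step = 3, val = 3
After iteration 4: step = 4, val = 3
After iteration 5: step = 5, val = 15
Loop ends.

Final answer: 15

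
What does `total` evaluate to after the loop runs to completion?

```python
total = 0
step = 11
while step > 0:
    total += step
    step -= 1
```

Let's trace through this code step by step.

Initialize: total = 0
Initialize: step = 11
Entering loop: while step > 0:
After iteration 1: total = 11, step = 10
After iteration 2: total = 21, step = 9
After iteration 3: total = 30, step = 8
After iteration 4: total = 38, step = 7
After iteration 5: total = 45, step = 6
After iteration 6: total = 51, step = 5
After iteration 7: total = 56, step = 4
After iteration 8: total = 60, step = 3
After iteration 9: total = 63, step = 2
After iteration 10: total = 65, step = 1
After iteration 11: total = 66, step = 0
Loop ends.

Final answer: 66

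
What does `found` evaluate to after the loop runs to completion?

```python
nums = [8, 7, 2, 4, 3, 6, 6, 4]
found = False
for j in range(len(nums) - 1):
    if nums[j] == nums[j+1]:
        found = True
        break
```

Let's trace through this code step by step.

Initialize: nums = [8, 7, 2, 4, 3, 6, 6, 4]
Initialize: found = False
Entering loop: for j in range(len(nums) - 1):
After iteration 1: j = 0, found = False
After iteration 2: j = 1, found = False
After iteration 3: j = 2, found = False
After iteration 4: j = 3, found = False
After iteration 5: j = 4, found = False
After iteration 6: j = 5, found = True
Loop ends.

Final answer: True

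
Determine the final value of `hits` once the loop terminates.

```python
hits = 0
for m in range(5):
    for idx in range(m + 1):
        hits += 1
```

Let's trace through this code step by step.

Initialize: hits = 0
Entering loop: for m in range(5):
After iteration 1: m = 0, hits = 1, idx = 0
After iteration 2: m = 1, hits = 3, idx = 1
After iteration 3: m = 2, hits = 6, idx = 2
After iteration 4: m = 3, hits = 10, idx = 3
After iteration 5: m = 4, hits = 15, idx = 4
Loop ends.

Final answer: 15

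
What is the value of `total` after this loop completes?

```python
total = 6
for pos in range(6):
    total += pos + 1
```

Let's trace through this code step by step.

Initialize: total = 6
Entering loop: for pos in range(6):
After iteration 1: pos = 0, total = 7
After iteration 2: pos = 1, total = 9
After iteration 3: pos = 2, total = 12
After iteration 4: pos = 3, total = 16
After iteration 5: pos = 4, total = 21
After iteration 6: pos = 5, total = 27
Loop ends.

Final answer: 27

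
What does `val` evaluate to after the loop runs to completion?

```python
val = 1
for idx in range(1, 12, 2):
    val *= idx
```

Let's trace through this code step by step.

Initialize: val = 1
Entering loop: for idx in range(1, 12, 2):
After iteration 1: idx = 1, val = 1
After iteration 2: idx = 3, val = 3
After iteration 3: idx = 5, val = 15
After iteration 4: idx = 7, val = 105
After iteration 5: idx = 9, val = 945
After iteration 6: idx = 11, val = 10395
Loop ends.

Final answer: 10395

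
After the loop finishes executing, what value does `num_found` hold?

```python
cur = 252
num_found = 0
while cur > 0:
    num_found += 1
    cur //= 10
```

Let's trace through this code step by step.

Initialize: cur = 252
Initialize: num_found = 0
Entering loop: while cur > 0:
After iteration 1: cur = 25, num_found = 1
After iteration 2: cur = 2, num_found = 2
After iteration 3: cur = 0, num_found = 3
Loop ends.

Final answer: 3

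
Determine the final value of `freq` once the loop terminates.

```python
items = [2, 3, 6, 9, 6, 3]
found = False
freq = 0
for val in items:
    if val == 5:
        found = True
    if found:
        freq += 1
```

Let's trace through this code step by step.

Initialize: items = [2, 3, 6, 9, 6, 3]
Initialize: found = False
Initialize: freq = 0
Entering loop: for val in items:
After iteration 1: val = 2, freq = 0
After iteration 2: val = 3, freq = 0
After iteration 3: val = 6, freq = 0
After iteration 4: val = 9, freq = 0
After iteration 5: val = 6, freq = 0
After iteration 6: val = 3, freq = 0
Loop ends.

Final answer: 0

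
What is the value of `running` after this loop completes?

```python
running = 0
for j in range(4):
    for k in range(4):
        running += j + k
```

Let's trace through this code step by step.

Initialize: running = 0
Entering loop: for j in range(4):
After iteration 1: j = 0, running = 6
After iteration 2: j = 1, running = 16
After iteration 3: j = 2, running = 30
After iteration 4: j = 3, running = 48
Loop ends.

Final answer: 48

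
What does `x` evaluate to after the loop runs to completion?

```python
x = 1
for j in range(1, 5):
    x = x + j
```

Let's trace through this code step by step.

Initialize: x = 1
Entering loop: for j in range(1, 5):
After iteration 1: j = 1, x = 2
After iteration 2: j = 2, x = 4
After iteration 3: j = 3, x = 7
After iteration 4: j = 4, x = 11
Loop ends.

Final answer: 11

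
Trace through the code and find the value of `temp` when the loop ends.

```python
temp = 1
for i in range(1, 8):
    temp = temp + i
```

Let's trace through this code step by step.

Initialize: temp = 1
Entering loop: for i in range(1, 8):
After iteration 1: i = 1, temp = 2
After iteration 2: i = 2, temp = 4
After iteration 3: i = 3, temp = 7
After iteration 4: i = 4, temp = 11
After iteration 5: i = 5, temp = 16
After iteration 6: i = 6, temp = 22
After iteration 7: i = 7, temp = 29
Loop ends.

Final answer: 29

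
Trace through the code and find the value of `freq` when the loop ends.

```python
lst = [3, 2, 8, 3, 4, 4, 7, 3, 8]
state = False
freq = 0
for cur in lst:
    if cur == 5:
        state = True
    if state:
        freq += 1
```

Let's trace through this code step by step.

Initialize: lst = [3, 2, 8, 3, 4, 4, 7, 3, 8]
Initialize: state = False
Initialize: freq = 0
Entering loop: for cur in lst:
After iteration 1: cur = 3, freq = 0
After iteration 2: cur = 2, freq = 0
After iteration 3: cur = 8, freq = 0
After iteration 4: cur = 3, freq = 0
After iteration 5: cur = 4, freq = 0
After iteration 6: cur = 4, freq = 0
After iteration 7: cur = 7, freq = 0
After iteration 8: cur = 3, freq = 0
After iteration 9: cur = 8, freq = 0
Loop ends.

Final answer: 0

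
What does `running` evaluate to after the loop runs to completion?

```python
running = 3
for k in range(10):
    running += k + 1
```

Let's trace through this code step by step.

Initialize: running = 3
Entering loop: for k in range(10):
After iteration 1: k = 0, running = 4
After iteration 2: k = 1, running = 6
After iteration 3: k = 2, running = 9
After iteration 4: k = 3, running = 13
After iteration 5: k = 4, running = 18
After iteration 6: k = 5, running = 24
After iteration 7: k = 6, running = 31
After iteration 8: k = 7, running = 39
After iteration 9: k = 8, running = 48
After iteration 10: k = 9, running = 58
Loop ends.

Final answer: 58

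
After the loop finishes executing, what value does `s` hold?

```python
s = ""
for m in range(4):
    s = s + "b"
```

Let's trace through this code step by step.

Initialize: s = ''
Entering loop: for m in range(4):
After iteration 1: m = 0, s = 'b'
After iteration 2: m = 1, s = 'bb'
After iteration 3: m = 2, s = 'bbb'
After iteration 4: m = 3, s = 'bbbb'
Loop ends.

Final answer: 'bbbb'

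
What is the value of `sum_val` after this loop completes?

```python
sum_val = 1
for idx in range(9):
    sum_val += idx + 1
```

Let's trace through this code step by step.

Initialize: sum_val = 1
Entering loop: for idx in range(9):
After iteration 1: idx = 0, sum_val = 2
After iteration 2: idx = 1, sum_val = 4
After iteration 3: idx = 2, sum_val = 7
After iteration 4: idx = 3, sum_val = 11
After iteration 5: idx = 4, sum_val = 16
After iteration 6: idx = 5, sum_val = 22
After iteration 7: idx = 6, sum_val = 29
After iteration 8: idx = 7, sum_val = 37
After iteration 9: idx = 8, sum_val = 46
Loop ends.

Final answer: 46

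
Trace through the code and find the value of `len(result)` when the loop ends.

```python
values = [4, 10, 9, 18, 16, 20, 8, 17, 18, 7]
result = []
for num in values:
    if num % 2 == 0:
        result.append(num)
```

Let's trace through this code step by step.

Initialize: values = [4, 10, 9, 18, 16, 20, 8, 17, 18, 7]
Initialize: result = []
Entering loop: for num in values:
After iteration 1: num = 4, result = [4]
After iteration 2: num = 10, result = [4, 10]
After iteration 3: num = 9, result = [4, 10]
After iteration 4: num = 18, result = [4, 10, 18]
After iteration 5: num = 16, result = [4, 10, 18, 16]
After iteration 6: num = 20, result = [4, 10, 18, 16, 20]
After iteration 7: num = 8, result = [4, 10, 18, 16, 20, 8]
After iteration 8: num = 17, result = [4, 10, 18, 16, 20, 8]
After iteration 9: num = 18, result = [4, 10, 18, 16, 20, 8, 18]
After iteration 10: num = 7, result = [4, 10, 18, 16, 20, 8, 18]
Loop ends.
len(result) = 7

Final answer: 7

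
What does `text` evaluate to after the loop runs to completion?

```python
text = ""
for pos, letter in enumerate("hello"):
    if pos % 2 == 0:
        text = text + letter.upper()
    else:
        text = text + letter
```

Let's trace through this code step by step.

Initialize: text = ''
Entering loop: for pos, letter in enumerate("hello"):
After iteration 1: pos = 0, letter = 'h', text = 'H'
After iteration 2: pos = 1, letter = 'e', text = 'He'
After iteration 3: pos = 2, letter = 'l', text = 'HeL'
After iteration 4: pos = 3, letter = 'l', text = 'HeLl'
After iteration 5: pos = 4, letter = 'o', text = 'HeLlO'
Loop ends.

Final answer: 'HeLlO'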